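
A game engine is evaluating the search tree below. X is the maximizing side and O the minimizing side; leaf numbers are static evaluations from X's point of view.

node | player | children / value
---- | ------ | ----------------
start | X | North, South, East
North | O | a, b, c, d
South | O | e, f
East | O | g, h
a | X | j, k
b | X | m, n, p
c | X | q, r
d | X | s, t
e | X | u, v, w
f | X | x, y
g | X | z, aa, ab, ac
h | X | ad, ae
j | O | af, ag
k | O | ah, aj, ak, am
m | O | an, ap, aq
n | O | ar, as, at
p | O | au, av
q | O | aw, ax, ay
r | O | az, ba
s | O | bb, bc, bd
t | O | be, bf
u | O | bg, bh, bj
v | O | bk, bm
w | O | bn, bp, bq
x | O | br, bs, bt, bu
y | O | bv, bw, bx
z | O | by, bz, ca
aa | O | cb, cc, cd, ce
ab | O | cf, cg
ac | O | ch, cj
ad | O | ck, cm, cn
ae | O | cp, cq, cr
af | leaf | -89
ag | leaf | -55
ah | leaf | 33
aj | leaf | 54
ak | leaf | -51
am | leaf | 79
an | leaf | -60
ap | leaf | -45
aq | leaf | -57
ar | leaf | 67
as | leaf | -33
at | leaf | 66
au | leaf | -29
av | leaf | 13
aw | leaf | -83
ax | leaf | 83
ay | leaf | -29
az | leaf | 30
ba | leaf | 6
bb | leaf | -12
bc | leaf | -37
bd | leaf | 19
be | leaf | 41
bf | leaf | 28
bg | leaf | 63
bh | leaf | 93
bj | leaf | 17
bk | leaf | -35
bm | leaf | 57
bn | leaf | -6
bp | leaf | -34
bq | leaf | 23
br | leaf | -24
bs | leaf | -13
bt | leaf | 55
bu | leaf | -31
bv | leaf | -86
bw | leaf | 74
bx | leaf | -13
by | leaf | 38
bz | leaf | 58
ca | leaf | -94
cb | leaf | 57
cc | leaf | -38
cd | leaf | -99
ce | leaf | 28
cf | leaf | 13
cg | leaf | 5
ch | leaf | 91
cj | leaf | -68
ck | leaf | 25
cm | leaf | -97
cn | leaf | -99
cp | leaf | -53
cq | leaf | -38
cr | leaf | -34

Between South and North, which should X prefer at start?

u (O): min(63, 93, 17) = 17
v (O): min(-35, 57) = -35
w (O): min(-6, -34, 23) = -34
e (X): max(17, -35, -34) = 17
x (O): min(-24, -13, 55, -31) = -31
y (O): min(-86, 74, -13) = -86
f (X): max(-31, -86) = -31
South (O): min(17, -31) = -31
j (O): min(-89, -55) = -89
k (O): min(33, 54, -51, 79) = -51
a (X): max(-89, -51) = -51
m (O): min(-60, -45, -57) = -60
n (O): min(67, -33, 66) = -33
p (O): min(-29, 13) = -29
b (X): max(-60, -33, -29) = -29
q (O): min(-83, 83, -29) = -83
r (O): min(30, 6) = 6
c (X): max(-83, 6) = 6
s (O): min(-12, -37, 19) = -37
t (O): min(41, 28) = 28
d (X): max(-37, 28) = 28
North (O): min(-51, -29, 6, 28) = -51
X prefers the higher value; South=-31, North=-51. South is better since -31 > -51.

South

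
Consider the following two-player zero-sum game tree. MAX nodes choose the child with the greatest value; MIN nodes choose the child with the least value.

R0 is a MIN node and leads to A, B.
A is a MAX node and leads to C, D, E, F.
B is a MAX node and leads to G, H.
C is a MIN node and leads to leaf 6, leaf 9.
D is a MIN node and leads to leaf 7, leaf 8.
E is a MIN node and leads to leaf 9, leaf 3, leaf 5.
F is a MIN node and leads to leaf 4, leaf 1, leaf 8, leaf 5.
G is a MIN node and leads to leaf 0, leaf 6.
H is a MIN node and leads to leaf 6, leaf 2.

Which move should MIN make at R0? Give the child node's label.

C (MIN): min(6, 9) = 6
D (MIN): min(7, 8) = 7
E (MIN): min(9, 3, 5) = 3
F (MIN): min(4, 1, 8, 5) = 1
A (MAX): max(6, 7, 3, 1) = 7
G (MIN): min(0, 6) = 0
H (MIN): min(6, 2) = 2
B (MAX): max(0, 2) = 2
R0 (MIN): min(7, 2) = 2
MIN at R0 wants the lowest of {A=7, B=2}, so chooses B.

B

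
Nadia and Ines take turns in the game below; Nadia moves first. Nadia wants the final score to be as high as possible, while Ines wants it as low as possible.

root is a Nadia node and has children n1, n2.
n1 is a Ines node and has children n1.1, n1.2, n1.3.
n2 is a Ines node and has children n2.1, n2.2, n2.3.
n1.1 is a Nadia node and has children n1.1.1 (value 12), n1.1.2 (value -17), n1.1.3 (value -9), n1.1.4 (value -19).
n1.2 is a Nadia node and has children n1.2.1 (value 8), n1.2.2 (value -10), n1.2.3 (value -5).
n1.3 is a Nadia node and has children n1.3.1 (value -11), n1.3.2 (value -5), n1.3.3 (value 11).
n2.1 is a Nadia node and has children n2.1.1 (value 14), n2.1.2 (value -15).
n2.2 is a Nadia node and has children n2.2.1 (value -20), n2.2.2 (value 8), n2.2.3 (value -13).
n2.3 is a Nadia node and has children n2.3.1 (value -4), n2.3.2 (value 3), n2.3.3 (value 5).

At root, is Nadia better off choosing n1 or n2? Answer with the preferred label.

n1.1 (Nadia): max(12, -17, -9, -19) = 12
n1.2 (Nadia): max(8, -10, -5) = 8
n1.3 (Nadia): max(-11, -5, 11) = 11
n1 (Ines): min(12, 8, 11) = 8
n2.1 (Nadia): max(14, -15) = 14
n2.2 (Nadia): max(-20, 8, -13) = 8
n2.3 (Nadia): max(-4, 3, 5) = 5
n2 (Ines): min(14, 8, 5) = 5
Nadia prefers the higher value; n1=8, n2=5. n1 is better since 8 > 5.

n1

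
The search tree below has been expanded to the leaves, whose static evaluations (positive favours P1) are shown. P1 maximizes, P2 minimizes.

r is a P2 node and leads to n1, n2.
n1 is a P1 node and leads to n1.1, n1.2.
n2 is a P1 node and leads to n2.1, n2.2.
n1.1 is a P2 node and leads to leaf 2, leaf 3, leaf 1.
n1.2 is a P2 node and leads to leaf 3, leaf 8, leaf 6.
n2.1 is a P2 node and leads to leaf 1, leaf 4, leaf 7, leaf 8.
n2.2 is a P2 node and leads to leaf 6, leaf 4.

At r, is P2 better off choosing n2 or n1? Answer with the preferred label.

n1

n2.1 (P2): min(1, 4, 7, 8) = 1
n2.2 (P2): min(6, 4) = 4
n2 (P1): max(1, 4) = 4
n1.1 (P2): min(2, 3, 1) = 1
n1.2 (P2): min(3, 8, 6) = 3
n1 (P1): max(1, 3) = 3
P2 prefers the lower value; n2=4, n1=3. n1 is better since 3 < 4.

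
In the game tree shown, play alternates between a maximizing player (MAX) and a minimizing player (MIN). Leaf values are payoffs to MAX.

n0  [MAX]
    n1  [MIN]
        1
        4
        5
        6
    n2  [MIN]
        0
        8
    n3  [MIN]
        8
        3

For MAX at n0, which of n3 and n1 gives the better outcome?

n3 (MIN): min(8, 3) = 3
n1 (MIN): min(1, 4, 5, 6) = 1
MAX prefers the higher value; n3=3, n1=1. n3 is better since 3 > 1.

n3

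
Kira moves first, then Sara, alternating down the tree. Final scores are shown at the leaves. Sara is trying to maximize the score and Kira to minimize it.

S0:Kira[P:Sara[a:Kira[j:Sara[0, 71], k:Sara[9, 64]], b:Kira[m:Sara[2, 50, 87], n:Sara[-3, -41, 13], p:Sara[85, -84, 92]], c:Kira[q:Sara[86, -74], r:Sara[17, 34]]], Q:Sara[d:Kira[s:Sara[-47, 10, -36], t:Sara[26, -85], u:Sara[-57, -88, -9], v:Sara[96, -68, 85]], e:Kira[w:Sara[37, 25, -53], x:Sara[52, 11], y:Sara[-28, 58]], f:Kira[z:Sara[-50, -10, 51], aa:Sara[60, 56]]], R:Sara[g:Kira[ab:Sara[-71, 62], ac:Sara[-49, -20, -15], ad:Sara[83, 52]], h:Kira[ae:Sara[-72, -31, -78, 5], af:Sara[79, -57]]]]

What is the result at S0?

5

j (Sara): max(0, 71) = 71
k (Sara): max(9, 64) = 64
a (Kira): min(71, 64) = 64
m (Sara): max(2, 50, 87) = 87
n (Sara): max(-3, -41, 13) = 13
p (Sara): max(85, -84, 92) = 92
b (Kira): min(87, 13, 92) = 13
q (Sara): max(86, -74) = 86
r (Sara): max(17, 34) = 34
c (Kira): min(86, 34) = 34
P (Sara): max(64, 13, 34) = 64
s (Sara): max(-47, 10, -36) = 10
t (Sara): max(26, -85) = 26
u (Sara): max(-57, -88, -9) = -9
v (Sara): max(96, -68, 85) = 96
d (Kira): min(10, 26, -9, 96) = -9
w (Sara): max(37, 25, -53) = 37
x (Sara): max(52, 11) = 52
y (Sara): max(-28, 58) = 58
e (Kira): min(37, 52, 58) = 37
z (Sara): max(-50, -10, 51) = 51
aa (Sara): max(60, 56) = 60
f (Kira): min(51, 60) = 51
Q (Sara): max(-9, 37, 51) = 51
ab (Sara): max(-71, 62) = 62
ac (Sara): max(-49, -20, -15) = -15
ad (Sara): max(83, 52) = 83
g (Kira): min(62, -15, 83) = -15
ae (Sara): max(-72, -31, -78, 5) = 5
af (Sara): max(79, -57) = 79
h (Kira): min(5, 79) = 5
R (Sara): max(-15, 5) = 5
S0 (Kira): min(64, 51, 5) = 5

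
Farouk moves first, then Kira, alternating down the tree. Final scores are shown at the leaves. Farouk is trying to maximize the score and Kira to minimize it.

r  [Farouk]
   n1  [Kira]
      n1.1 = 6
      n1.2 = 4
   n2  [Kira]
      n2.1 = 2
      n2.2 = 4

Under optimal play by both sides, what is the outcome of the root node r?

n1 (Kira): min(6, 4) = 4
n2 (Kira): min(2, 4) = 2
r (Farouk): max(4, 2) = 4

4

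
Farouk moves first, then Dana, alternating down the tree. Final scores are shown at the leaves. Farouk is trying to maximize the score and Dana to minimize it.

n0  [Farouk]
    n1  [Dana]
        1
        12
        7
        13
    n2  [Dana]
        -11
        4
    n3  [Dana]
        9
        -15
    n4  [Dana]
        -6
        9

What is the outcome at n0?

n1 (Dana): min(1, 12, 7, 13) = 1
n2 (Dana): min(-11, 4) = -11
n3 (Dana): min(9, -15) = -15
n4 (Dana): min(-6, 9) = -6
n0 (Farouk): max(1, -11, -15, -6) = 1

1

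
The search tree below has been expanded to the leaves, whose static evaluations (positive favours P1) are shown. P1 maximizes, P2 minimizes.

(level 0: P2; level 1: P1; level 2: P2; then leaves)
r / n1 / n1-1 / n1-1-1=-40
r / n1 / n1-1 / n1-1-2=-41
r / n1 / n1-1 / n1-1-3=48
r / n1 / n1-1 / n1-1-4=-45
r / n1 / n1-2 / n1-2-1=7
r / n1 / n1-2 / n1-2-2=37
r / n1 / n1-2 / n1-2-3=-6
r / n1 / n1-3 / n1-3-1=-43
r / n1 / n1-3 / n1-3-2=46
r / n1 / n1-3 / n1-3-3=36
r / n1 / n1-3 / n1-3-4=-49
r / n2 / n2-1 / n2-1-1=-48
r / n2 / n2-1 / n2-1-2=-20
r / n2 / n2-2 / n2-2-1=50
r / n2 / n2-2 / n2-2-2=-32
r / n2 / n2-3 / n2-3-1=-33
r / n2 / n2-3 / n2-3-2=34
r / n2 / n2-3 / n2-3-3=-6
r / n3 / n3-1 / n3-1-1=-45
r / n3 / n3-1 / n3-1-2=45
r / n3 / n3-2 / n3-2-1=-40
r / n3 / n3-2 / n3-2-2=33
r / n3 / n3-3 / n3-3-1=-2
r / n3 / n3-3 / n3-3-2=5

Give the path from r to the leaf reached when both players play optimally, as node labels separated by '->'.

n1-1 (P2): min(-40, -41, 48, -45) = -45
n1-2 (P2): min(7, 37, -6) = -6
n1-3 (P2): min(-43, 46, 36, -49) = -49
n1 (P1): max(-45, -6, -49) = -6
n2-1 (P2): min(-48, -20) = -48
n2-2 (P2): min(50, -32) = -32
n2-3 (P2): min(-33, 34, -6) = -33
n2 (P1): max(-48, -32, -33) = -32
n3-1 (P2): min(-45, 45) = -45
n3-2 (P2): min(-40, 33) = -40
n3-3 (P2): min(-2, 5) = -2
n3 (P1): max(-45, -40, -2) = -2
r (P2): min(-6, -32, -2) = -32
At r, P2 picks n2 (lowest: -32).
At n2, P1 picks n2-2 (highest: -32).
At n2-2, P2 picks n2-2-2 (lowest: -32).
Terminal value -32.

r -> n2 -> n2-2 -> n2-2-2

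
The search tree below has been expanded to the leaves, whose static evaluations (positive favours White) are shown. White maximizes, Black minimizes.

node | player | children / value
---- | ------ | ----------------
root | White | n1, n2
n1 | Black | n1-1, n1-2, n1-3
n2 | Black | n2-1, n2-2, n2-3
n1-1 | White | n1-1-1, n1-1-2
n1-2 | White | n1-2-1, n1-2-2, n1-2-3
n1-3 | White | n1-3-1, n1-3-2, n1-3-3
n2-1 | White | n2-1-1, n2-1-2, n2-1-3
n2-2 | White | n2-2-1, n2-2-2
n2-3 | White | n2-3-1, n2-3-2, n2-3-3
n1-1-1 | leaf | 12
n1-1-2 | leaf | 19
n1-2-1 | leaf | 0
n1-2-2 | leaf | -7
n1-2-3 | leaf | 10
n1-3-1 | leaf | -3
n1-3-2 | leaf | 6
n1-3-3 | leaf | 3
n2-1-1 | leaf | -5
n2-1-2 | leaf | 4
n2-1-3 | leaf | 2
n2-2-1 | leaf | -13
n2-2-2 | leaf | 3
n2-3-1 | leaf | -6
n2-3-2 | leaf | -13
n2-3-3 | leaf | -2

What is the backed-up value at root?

n1-1 (White): max(12, 19) = 19
n1-2 (White): max(0, -7, 10) = 10
n1-3 (White): max(-3, 6, 3) = 6
n1 (Black): min(19, 10, 6) = 6
n2-1 (White): max(-5, 4, 2) = 4
n2-2 (White): max(-13, 3) = 3
n2-3 (White): max(-6, -13, -2) = -2
n2 (Black): min(4, 3, -2) = -2
root (White): max(6, -2) = 6

6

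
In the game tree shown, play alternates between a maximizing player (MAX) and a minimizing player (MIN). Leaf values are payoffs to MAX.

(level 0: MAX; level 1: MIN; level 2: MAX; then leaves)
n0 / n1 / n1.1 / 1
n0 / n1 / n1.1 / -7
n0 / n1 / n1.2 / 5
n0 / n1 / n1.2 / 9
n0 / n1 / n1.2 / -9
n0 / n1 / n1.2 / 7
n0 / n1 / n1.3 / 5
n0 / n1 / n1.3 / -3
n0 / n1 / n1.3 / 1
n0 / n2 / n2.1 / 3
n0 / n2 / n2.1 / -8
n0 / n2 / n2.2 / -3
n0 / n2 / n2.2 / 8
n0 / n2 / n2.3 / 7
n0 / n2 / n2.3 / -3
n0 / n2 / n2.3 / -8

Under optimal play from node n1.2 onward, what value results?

9

n1.2 (MAX): max(5, 9, -9, 7) = 9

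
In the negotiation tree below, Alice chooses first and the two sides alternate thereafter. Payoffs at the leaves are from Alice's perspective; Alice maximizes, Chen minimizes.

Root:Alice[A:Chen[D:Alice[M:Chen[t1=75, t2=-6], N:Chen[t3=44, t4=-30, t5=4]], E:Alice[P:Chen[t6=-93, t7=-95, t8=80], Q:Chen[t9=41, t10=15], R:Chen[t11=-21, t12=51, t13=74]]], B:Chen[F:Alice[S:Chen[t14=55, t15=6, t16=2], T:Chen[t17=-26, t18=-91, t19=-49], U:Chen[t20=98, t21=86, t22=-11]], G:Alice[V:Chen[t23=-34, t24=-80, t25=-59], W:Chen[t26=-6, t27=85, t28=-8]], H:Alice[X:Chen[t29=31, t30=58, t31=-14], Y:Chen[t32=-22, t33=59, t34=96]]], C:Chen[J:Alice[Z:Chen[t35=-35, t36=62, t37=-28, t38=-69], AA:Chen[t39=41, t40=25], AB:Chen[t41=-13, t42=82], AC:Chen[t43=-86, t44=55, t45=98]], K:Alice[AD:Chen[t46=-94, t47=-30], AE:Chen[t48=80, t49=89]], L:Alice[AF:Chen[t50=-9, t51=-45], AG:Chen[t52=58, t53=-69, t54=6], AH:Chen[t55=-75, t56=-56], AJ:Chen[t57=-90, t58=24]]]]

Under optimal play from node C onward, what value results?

Z (Chen): min(-35, 62, -28, -69) = -69
AA (Chen): min(41, 25) = 25
AB (Chen): min(-13, 82) = -13
AC (Chen): min(-86, 55, 98) = -86
J (Alice): max(-69, 25, -13, -86) = 25
AD (Chen): min(-94, -30) = -94
AE (Chen): min(80, 89) = 80
K (Alice): max(-94, 80) = 80
AF (Chen): min(-9, -45) = -45
AG (Chen): min(58, -69, 6) = -69
AH (Chen): min(-75, -56) = -75
AJ (Chen): min(-90, 24) = -90
L (Alice): max(-45, -69, -75, -90) = -45
C (Chen): min(25, 80, -45) = -45

-45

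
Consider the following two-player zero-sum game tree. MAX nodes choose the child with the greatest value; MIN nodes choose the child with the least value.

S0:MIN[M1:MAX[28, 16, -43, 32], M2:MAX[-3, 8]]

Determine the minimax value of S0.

M1 (MAX): max(28, 16, -43, 32) = 32
M2 (MAX): max(-3, 8) = 8
S0 (MIN): min(32, 8) = 8

8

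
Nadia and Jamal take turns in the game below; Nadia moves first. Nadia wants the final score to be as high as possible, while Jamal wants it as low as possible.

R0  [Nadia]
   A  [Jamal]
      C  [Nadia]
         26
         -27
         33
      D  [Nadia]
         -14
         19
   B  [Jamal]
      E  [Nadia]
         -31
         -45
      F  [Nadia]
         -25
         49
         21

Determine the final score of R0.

C (Nadia): max(26, -27, 33) = 33
D (Nadia): max(-14, 19) = 19
A (Jamal): min(33, 19) = 19
E (Nadia): max(-31, -45) = -31
F (Nadia): max(-25, 49, 21) = 49
B (Jamal): min(-31, 49) = -31
R0 (Nadia): max(19, -31) = 19

19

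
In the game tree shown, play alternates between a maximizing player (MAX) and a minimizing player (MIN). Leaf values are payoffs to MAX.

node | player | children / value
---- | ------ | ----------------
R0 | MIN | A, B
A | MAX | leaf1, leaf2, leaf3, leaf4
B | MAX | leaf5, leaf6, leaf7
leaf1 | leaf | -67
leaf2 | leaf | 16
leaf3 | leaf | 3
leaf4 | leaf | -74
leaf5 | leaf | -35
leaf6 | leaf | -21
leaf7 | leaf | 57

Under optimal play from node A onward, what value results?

16

A (MAX): max(-67, 16, 3, -74) = 16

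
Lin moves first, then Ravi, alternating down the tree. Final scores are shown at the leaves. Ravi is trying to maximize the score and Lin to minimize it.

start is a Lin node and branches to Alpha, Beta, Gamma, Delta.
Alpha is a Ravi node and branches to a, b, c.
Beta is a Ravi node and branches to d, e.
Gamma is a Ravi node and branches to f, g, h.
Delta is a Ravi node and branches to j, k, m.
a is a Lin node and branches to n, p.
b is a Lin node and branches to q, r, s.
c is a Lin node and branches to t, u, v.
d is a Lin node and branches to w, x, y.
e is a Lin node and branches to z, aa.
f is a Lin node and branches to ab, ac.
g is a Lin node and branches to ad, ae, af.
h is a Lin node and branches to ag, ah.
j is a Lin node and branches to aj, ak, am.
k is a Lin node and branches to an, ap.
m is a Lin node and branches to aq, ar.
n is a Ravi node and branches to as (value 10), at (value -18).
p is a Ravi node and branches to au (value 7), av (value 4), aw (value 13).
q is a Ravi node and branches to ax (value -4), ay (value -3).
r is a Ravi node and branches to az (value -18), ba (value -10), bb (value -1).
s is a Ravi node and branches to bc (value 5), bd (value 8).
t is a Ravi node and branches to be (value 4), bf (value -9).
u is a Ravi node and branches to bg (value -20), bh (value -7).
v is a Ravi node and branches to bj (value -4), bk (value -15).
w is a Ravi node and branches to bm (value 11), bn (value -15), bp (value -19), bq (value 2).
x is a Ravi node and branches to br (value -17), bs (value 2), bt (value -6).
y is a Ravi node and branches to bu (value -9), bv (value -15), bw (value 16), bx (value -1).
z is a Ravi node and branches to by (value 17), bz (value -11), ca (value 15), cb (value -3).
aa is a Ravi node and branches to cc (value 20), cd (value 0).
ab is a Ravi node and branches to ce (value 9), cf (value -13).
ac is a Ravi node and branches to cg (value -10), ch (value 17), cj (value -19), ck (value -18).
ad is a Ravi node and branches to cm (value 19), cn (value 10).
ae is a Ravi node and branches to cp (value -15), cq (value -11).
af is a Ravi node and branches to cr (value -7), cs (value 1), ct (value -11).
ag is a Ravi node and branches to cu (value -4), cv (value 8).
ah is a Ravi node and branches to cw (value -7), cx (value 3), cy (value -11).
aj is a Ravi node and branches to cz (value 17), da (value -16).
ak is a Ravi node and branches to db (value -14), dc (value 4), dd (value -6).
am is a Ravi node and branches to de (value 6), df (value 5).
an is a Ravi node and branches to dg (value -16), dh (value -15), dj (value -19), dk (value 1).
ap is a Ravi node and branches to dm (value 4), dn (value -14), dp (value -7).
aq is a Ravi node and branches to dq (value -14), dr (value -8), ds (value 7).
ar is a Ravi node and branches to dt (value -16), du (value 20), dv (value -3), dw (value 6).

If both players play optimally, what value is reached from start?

7

n (Ravi): max(10, -18) = 10
p (Ravi): max(7, 4, 13) = 13
a (Lin): min(10, 13) = 10
q (Ravi): max(-4, -3) = -3
r (Ravi): max(-18, -10, -1) = -1
s (Ravi): max(5, 8) = 8
b (Lin): min(-3, -1, 8) = -3
t (Ravi): max(4, -9) = 4
u (Ravi): max(-20, -7) = -7
v (Ravi): max(-4, -15) = -4
c (Lin): min(4, -7, -4) = -7
Alpha (Ravi): max(10, -3, -7) = 10
w (Ravi): max(11, -15, -19, 2) = 11
x (Ravi): max(-17, 2, -6) = 2
y (Ravi): max(-9, -15, 16, -1) = 16
d (Lin): min(11, 2, 16) = 2
z (Ravi): max(17, -11, 15, -3) = 17
aa (Ravi): max(20, 0) = 20
e (Lin): min(17, 20) = 17
Beta (Ravi): max(2, 17) = 17
ab (Ravi): max(9, -13) = 9
ac (Ravi): max(-10, 17, -19, -18) = 17
f (Lin): min(9, 17) = 9
ad (Ravi): max(19, 10) = 19
ae (Ravi): max(-15, -11) = -11
af (Ravi): max(-7, 1, -11) = 1
g (Lin): min(19, -11, 1) = -11
ag (Ravi): max(-4, 8) = 8
ah (Ravi): max(-7, 3, -11) = 3
h (Lin): min(8, 3) = 3
Gamma (Ravi): max(9, -11, 3) = 9
aj (Ravi): max(17, -16) = 17
ak (Ravi): max(-14, 4, -6) = 4
am (Ravi): max(6, 5) = 6
j (Lin): min(17, 4, 6) = 4
an (Ravi): max(-16, -15, -19, 1) = 1
ap (Ravi): max(4, -14, -7) = 4
k (Lin): min(1, 4) = 1
aq (Ravi): max(-14, -8, 7) = 7
ar (Ravi): max(-16, 20, -3, 6) = 20
m (Lin): min(7, 20) = 7
Delta (Ravi): max(4, 1, 7) = 7
start (Lin): min(10, 17, 9, 7) = 7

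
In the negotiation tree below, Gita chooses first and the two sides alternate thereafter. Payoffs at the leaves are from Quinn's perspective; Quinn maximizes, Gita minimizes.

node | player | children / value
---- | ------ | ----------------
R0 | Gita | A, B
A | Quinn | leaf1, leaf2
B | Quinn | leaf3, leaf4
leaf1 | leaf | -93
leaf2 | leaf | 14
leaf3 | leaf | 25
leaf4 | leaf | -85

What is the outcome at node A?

14

A (Quinn): max(-93, 14) = 14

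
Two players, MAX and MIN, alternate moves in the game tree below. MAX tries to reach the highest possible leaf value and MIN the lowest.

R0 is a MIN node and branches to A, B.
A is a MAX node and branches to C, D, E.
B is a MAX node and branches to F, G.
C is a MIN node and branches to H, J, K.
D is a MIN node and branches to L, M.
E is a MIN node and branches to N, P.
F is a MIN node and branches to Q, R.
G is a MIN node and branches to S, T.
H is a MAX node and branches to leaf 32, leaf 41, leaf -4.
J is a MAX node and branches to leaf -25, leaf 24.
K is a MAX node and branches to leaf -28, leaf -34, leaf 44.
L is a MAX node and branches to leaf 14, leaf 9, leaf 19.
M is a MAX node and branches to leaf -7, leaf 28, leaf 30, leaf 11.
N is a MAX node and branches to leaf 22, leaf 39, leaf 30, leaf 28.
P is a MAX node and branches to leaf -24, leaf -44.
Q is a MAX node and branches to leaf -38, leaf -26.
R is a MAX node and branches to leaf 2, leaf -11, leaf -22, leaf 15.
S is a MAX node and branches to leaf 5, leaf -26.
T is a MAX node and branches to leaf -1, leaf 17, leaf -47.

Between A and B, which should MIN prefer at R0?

B

H (MAX): max(32, 41, -4) = 41
J (MAX): max(-25, 24) = 24
K (MAX): max(-28, -34, 44) = 44
C (MIN): min(41, 24, 44) = 24
L (MAX): max(14, 9, 19) = 19
M (MAX): max(-7, 28, 30, 11) = 30
D (MIN): min(19, 30) = 19
N (MAX): max(22, 39, 30, 28) = 39
P (MAX): max(-24, -44) = -24
E (MIN): min(39, -24) = -24
A (MAX): max(24, 19, -24) = 24
Q (MAX): max(-38, -26) = -26
R (MAX): max(2, -11, -22, 15) = 15
F (MIN): min(-26, 15) = -26
S (MAX): max(5, -26) = 5
T (MAX): max(-1, 17, -47) = 17
G (MIN): min(5, 17) = 5
B (MAX): max(-26, 5) = 5
MIN prefers the lower value; A=24, B=5. B is better since 5 < 24.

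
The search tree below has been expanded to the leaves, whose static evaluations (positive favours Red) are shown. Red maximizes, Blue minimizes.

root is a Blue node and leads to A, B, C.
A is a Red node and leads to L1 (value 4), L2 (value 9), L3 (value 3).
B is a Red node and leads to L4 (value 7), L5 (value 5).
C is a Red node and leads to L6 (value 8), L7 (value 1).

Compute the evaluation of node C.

8

C (Red): max(8, 1) = 8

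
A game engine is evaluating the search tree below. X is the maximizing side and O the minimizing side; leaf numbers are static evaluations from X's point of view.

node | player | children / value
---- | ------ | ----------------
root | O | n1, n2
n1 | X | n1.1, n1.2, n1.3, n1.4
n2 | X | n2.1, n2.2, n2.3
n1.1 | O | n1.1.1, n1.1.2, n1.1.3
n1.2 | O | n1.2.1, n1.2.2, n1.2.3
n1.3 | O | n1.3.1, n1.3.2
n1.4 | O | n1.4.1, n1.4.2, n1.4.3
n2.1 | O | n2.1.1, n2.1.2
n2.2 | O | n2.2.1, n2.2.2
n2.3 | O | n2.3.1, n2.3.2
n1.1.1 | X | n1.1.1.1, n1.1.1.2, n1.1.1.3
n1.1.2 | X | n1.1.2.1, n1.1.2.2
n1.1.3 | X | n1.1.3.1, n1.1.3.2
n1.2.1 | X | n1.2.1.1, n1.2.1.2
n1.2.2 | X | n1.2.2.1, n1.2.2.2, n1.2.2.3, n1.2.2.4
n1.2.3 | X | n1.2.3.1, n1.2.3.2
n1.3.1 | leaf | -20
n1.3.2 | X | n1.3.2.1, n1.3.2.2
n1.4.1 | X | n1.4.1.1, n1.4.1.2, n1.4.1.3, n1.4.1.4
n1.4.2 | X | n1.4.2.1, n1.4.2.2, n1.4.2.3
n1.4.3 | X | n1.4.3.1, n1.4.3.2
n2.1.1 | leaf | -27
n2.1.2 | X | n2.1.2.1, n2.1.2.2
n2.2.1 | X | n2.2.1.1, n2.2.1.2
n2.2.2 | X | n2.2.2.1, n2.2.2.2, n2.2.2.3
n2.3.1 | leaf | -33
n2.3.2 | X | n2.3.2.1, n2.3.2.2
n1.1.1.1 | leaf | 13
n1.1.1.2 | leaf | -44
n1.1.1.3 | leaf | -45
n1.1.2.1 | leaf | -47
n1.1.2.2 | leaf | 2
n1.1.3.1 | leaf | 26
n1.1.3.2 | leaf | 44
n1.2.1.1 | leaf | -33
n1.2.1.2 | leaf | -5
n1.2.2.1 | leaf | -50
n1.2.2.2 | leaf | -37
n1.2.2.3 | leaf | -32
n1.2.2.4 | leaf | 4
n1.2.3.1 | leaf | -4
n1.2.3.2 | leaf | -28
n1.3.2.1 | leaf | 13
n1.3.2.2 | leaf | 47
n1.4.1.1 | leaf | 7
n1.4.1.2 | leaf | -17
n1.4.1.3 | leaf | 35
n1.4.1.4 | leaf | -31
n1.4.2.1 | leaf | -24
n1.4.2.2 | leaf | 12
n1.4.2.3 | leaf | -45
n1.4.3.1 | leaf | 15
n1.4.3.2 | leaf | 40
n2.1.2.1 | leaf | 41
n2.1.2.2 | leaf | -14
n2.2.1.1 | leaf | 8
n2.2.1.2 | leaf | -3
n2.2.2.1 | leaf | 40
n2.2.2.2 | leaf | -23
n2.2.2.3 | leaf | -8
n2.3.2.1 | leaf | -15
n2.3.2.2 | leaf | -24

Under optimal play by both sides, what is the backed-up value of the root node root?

8

n1.1.1 (X): max(13, -44, -45) = 13
n1.1.2 (X): max(-47, 2) = 2
n1.1.3 (X): max(26, 44) = 44
n1.1 (O): min(13, 2, 44) = 2
n1.2.1 (X): max(-33, -5) = -5
n1.2.2 (X): max(-50, -37, -32, 4) = 4
n1.2.3 (X): max(-4, -28) = -4
n1.2 (O): min(-5, 4, -4) = -5
n1.3.2 (X): max(13, 47) = 47
n1.3 (O): min(-20, 47) = -20
n1.4.1 (X): max(7, -17, 35, -31) = 35
n1.4.2 (X): max(-24, 12, -45) = 12
n1.4.3 (X): max(15, 40) = 40
n1.4 (O): min(35, 12, 40) = 12
n1 (X): max(2, -5, -20, 12) = 12
n2.1.2 (X): max(41, -14) = 41
n2.1 (O): min(-27, 41) = -27
n2.2.1 (X): max(8, -3) = 8
n2.2.2 (X): max(40, -23, -8) = 40
n2.2 (O): min(8, 40) = 8
n2.3.2 (X): max(-15, -24) = -15
n2.3 (O): min(-33, -15) = -33
n2 (X): max(-27, 8, -33) = 8
root (O): min(12, 8) = 8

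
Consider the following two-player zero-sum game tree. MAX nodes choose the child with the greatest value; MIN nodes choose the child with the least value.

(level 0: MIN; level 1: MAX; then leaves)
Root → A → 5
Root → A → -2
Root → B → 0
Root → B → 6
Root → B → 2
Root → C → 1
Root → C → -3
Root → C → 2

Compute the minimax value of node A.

5

A (MAX): max(5, -2) = 5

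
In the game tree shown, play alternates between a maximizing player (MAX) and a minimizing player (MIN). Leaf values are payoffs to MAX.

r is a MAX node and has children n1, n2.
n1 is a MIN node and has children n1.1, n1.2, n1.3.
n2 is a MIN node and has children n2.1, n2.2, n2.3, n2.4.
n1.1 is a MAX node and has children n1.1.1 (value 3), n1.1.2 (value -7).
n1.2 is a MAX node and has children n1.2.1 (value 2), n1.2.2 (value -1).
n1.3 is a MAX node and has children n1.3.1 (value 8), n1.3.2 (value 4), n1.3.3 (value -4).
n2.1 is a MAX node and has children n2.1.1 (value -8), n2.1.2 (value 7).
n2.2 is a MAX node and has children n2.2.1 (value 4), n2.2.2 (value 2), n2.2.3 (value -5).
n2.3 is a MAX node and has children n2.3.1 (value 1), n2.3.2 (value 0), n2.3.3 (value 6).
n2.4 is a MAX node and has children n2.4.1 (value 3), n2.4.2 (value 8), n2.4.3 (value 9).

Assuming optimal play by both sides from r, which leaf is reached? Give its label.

n1.1 (MAX): max(3, -7) = 3
n1.2 (MAX): max(2, -1) = 2
n1.3 (MAX): max(8, 4, -4) = 8
n1 (MIN): min(3, 2, 8) = 2
n2.1 (MAX): max(-8, 7) = 7
n2.2 (MAX): max(4, 2, -5) = 4
n2.3 (MAX): max(1, 0, 6) = 6
n2.4 (MAX): max(3, 8, 9) = 9
n2 (MIN): min(7, 4, 6, 9) = 4
r (MAX): max(2, 4) = 4
At r, MAX picks n2 (highest: 4).
At n2, MIN picks n2.2 (lowest: 4).
At n2.2, MAX picks n2.2.1 (highest: 4).
Terminal value 4.

n2.2.1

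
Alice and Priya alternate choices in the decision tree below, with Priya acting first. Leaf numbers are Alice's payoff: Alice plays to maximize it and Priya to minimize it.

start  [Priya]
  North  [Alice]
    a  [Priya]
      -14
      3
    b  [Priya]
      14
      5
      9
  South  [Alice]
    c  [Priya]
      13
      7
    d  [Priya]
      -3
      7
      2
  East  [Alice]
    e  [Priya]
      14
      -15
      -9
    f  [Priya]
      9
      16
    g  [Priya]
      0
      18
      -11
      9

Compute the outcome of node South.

c (Priya): min(13, 7) = 7
d (Priya): min(-3, 7, 2) = -3
South (Alice): max(7, -3) = 7

7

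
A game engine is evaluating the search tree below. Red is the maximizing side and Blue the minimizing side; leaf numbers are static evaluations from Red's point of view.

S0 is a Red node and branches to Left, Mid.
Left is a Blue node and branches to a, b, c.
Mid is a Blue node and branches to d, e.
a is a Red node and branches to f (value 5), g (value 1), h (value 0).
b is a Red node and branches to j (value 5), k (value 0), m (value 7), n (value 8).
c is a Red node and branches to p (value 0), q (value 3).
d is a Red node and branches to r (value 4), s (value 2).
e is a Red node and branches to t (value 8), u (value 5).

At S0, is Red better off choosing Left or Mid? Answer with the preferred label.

Mid

a (Red): max(5, 1, 0) = 5
b (Red): max(5, 0, 7, 8) = 8
c (Red): max(0, 3) = 3
Left (Blue): min(5, 8, 3) = 3
d (Red): max(4, 2) = 4
e (Red): max(8, 5) = 8
Mid (Blue): min(4, 8) = 4
Red prefers the higher value; Left=3, Mid=4. Mid is better since 4 > 3.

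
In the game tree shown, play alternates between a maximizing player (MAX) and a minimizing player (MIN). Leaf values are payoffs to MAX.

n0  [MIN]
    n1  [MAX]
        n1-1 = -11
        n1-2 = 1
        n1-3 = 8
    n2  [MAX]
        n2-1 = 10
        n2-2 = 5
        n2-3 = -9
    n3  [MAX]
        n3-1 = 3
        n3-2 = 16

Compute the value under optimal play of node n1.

8

n1 (MAX): max(-11, 1, 8) = 8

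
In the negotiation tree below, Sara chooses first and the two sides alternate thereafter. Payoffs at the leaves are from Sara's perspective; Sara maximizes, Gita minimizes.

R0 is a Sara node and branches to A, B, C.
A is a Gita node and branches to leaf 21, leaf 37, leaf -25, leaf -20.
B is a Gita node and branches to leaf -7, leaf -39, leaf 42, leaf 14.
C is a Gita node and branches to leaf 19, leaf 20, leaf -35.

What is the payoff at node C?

C (Gita): min(19, 20, -35) = -35

-35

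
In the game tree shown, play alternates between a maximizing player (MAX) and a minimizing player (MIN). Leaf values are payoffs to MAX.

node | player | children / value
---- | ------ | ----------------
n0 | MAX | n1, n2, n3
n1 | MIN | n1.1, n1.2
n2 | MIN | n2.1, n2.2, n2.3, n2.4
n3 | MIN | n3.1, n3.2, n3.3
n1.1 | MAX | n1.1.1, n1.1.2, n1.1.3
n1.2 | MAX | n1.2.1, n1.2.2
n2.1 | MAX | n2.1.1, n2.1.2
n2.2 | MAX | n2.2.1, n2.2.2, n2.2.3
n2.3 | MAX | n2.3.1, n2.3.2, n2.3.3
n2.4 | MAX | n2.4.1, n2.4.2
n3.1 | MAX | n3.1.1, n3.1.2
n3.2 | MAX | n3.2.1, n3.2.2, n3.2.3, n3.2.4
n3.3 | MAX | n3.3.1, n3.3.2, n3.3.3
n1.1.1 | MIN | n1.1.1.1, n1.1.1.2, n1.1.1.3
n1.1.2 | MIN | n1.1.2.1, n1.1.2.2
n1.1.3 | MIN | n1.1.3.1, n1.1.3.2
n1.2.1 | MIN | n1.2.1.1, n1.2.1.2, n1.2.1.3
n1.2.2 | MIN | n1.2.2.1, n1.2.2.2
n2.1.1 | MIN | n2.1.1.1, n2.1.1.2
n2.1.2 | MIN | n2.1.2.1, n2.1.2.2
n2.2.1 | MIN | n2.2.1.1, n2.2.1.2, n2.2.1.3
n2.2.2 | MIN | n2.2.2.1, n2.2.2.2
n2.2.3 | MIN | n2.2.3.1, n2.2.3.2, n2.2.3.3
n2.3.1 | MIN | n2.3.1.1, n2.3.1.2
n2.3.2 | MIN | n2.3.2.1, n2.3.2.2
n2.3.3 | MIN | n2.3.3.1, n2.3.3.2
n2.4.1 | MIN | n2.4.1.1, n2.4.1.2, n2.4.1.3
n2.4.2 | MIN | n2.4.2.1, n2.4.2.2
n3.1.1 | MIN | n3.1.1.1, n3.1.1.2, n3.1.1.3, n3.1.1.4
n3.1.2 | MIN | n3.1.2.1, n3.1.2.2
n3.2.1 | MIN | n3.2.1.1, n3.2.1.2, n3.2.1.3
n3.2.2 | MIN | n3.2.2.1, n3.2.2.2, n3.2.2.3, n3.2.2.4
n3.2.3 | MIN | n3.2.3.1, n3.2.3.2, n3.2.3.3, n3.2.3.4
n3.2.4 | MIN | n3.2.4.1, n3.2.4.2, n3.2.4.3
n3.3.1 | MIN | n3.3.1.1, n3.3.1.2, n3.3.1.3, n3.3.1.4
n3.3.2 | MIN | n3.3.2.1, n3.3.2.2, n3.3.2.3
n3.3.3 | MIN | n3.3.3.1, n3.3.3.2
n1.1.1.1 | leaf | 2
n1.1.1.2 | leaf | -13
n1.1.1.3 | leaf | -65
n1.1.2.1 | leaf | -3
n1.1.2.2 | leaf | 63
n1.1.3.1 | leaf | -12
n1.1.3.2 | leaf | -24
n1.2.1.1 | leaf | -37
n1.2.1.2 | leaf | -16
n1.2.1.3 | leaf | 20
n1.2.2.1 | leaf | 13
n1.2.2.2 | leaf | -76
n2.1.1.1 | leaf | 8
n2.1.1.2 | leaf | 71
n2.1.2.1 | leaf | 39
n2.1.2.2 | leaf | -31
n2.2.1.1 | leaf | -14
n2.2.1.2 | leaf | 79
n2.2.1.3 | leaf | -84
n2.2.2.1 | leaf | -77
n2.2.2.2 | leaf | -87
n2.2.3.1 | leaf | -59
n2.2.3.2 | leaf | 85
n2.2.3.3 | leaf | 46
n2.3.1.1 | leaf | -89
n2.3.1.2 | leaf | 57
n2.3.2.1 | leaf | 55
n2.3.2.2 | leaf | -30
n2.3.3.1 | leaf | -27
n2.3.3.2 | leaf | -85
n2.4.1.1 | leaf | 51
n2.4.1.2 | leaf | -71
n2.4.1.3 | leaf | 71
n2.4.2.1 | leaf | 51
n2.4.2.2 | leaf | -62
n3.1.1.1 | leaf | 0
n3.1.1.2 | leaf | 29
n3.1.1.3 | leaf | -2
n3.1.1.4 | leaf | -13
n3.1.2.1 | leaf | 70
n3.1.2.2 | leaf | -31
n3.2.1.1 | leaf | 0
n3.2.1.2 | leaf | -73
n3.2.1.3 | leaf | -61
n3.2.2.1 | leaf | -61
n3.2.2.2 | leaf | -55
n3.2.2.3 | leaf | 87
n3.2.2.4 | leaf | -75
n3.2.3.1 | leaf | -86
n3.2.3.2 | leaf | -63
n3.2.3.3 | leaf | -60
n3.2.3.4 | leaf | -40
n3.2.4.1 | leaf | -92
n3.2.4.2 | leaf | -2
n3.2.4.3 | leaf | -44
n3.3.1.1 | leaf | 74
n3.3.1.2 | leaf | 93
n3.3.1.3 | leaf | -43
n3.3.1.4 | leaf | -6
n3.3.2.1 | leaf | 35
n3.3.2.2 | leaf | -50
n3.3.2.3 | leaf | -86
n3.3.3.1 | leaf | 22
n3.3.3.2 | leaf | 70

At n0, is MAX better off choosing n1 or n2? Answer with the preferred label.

n1

n1.1.1 (MIN): min(2, -13, -65) = -65
n1.1.2 (MIN): min(-3, 63) = -3
n1.1.3 (MIN): min(-12, -24) = -24
n1.1 (MAX): max(-65, -3, -24) = -3
n1.2.1 (MIN): min(-37, -16, 20) = -37
n1.2.2 (MIN): min(13, -76) = -76
n1.2 (MAX): max(-37, -76) = -37
n1 (MIN): min(-3, -37) = -37
n2.1.1 (MIN): min(8, 71) = 8
n2.1.2 (MIN): min(39, -31) = -31
n2.1 (MAX): max(8, -31) = 8
n2.2.1 (MIN): min(-14, 79, -84) = -84
n2.2.2 (MIN): min(-77, -87) = -87
n2.2.3 (MIN): min(-59, 85, 46) = -59
n2.2 (MAX): max(-84, -87, -59) = -59
n2.3.1 (MIN): min(-89, 57) = -89
n2.3.2 (MIN): min(55, -30) = -30
n2.3.3 (MIN): min(-27, -85) = -85
n2.3 (MAX): max(-89, -30, -85) = -30
n2.4.1 (MIN): min(51, -71, 71) = -71
n2.4.2 (MIN): min(51, -62) = -62
n2.4 (MAX): max(-71, -62) = -62
n2 (MIN): min(8, -59, -30, -62) = -62
MAX prefers the higher value; n1=-37, n2=-62. n1 is better since -37 > -62.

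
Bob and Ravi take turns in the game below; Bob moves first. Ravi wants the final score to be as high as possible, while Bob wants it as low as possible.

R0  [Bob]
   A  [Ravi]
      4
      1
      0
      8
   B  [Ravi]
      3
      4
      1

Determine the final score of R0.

4

A (Ravi): max(4, 1, 0, 8) = 8
B (Ravi): max(3, 4, 1) = 4
R0 (Bob): min(8, 4) = 4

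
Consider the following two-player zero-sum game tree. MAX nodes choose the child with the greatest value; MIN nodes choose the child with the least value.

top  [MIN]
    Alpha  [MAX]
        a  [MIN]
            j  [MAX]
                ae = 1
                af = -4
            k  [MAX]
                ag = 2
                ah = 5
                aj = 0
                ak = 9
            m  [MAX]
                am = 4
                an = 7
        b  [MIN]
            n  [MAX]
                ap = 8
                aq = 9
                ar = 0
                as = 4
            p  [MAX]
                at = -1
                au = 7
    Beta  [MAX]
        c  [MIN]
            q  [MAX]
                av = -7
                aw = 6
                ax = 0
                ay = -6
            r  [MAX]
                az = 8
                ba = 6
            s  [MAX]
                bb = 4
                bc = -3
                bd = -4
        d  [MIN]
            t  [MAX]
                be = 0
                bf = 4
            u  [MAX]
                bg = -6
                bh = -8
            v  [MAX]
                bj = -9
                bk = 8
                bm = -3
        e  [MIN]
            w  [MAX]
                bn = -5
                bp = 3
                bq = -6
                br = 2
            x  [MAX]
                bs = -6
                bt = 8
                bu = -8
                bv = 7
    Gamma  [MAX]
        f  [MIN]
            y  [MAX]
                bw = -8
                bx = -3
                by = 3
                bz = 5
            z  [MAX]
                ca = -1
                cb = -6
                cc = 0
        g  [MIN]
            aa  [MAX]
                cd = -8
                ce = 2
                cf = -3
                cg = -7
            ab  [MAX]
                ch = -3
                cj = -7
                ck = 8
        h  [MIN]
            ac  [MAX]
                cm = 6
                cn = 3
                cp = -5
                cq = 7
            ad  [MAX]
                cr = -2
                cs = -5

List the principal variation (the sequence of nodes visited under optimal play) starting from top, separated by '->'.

j (MAX): max(1, -4) = 1
k (MAX): max(2, 5, 0, 9) = 9
m (MAX): max(4, 7) = 7
a (MIN): min(1, 9, 7) = 1
n (MAX): max(8, 9, 0, 4) = 9
p (MAX): max(-1, 7) = 7
b (MIN): min(9, 7) = 7
Alpha (MAX): max(1, 7) = 7
q (MAX): max(-7, 6, 0, -6) = 6
r (MAX): max(8, 6) = 8
s (MAX): max(4, -3, -4) = 4
c (MIN): min(6, 8, 4) = 4
t (MAX): max(0, 4) = 4
u (MAX): max(-6, -8) = -6
v (MAX): max(-9, 8, -3) = 8
d (MIN): min(4, -6, 8) = -6
w (MAX): max(-5, 3, -6, 2) = 3
x (MAX): max(-6, 8, -8, 7) = 8
e (MIN): min(3, 8) = 3
Beta (MAX): max(4, -6, 3) = 4
y (MAX): max(-8, -3, 3, 5) = 5
z (MAX): max(-1, -6, 0) = 0
f (MIN): min(5, 0) = 0
aa (MAX): max(-8, 2, -3, -7) = 2
ab (MAX): max(-3, -7, 8) = 8
g (MIN): min(2, 8) = 2
ac (MAX): max(6, 3, -5, 7) = 7
ad (MAX): max(-2, -5) = -2
h (MIN): min(7, -2) = -2
Gamma (MAX): max(0, 2, -2) = 2
top (MIN): min(7, 4, 2) = 2
At top, MIN picks Gamma (lowest: 2).
At Gamma, MAX picks g (highest: 2).
At g, MIN picks aa (lowest: 2).
At aa, MAX picks ce (highest: 2).
Terminal value 2.

top -> Gamma -> g -> aa -> ce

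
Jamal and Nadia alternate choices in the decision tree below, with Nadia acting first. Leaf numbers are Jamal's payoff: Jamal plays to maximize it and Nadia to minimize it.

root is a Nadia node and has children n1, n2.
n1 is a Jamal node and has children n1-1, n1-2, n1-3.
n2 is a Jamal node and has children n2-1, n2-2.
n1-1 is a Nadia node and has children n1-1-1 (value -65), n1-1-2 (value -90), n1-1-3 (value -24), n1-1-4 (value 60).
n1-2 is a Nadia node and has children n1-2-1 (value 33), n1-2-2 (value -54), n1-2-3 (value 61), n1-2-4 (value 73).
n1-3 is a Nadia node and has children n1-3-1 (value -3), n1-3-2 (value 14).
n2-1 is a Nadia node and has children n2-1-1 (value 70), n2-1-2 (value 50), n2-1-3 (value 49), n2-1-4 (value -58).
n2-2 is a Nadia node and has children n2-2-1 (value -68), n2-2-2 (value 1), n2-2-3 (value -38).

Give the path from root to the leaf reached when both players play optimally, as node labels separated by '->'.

root -> n2 -> n2-1 -> n2-1-4

n1-1 (Nadia): min(-65, -90, -24, 60) = -90
n1-2 (Nadia): min(33, -54, 61, 73) = -54
n1-3 (Nadia): min(-3, 14) = -3
n1 (Jamal): max(-90, -54, -3) = -3
n2-1 (Nadia): min(70, 50, 49, -58) = -58
n2-2 (Nadia): min(-68, 1, -38) = -68
n2 (Jamal): max(-58, -68) = -58
root (Nadia): min(-3, -58) = -58
At root, Nadia picks n2 (lowest: -58).
At n2, Jamal picks n2-1 (highest: -58).
At n2-1, Nadia picks n2-1-4 (lowest: -58).
Terminal value -58.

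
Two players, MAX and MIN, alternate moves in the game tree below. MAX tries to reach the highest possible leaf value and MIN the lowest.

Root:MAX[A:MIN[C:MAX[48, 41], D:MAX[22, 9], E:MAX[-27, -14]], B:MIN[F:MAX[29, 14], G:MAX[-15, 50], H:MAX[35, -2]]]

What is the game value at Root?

29

C (MAX): max(48, 41) = 48
D (MAX): max(22, 9) = 22
E (MAX): max(-27, -14) = -14
A (MIN): min(48, 22, -14) = -14
F (MAX): max(29, 14) = 29
G (MAX): max(-15, 50) = 50
H (MAX): max(35, -2) = 35
B (MIN): min(29, 50, 35) = 29
Root (MAX): max(-14, 29) = 29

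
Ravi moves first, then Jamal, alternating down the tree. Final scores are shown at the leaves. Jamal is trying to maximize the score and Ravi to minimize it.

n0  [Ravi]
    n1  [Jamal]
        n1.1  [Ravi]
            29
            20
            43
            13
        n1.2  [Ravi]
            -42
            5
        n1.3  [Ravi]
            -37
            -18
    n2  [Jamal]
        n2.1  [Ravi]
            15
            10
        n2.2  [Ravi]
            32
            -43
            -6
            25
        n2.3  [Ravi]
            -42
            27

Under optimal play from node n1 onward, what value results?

13

n1.1 (Ravi): min(29, 20, 43, 13) = 13
n1.2 (Ravi): min(-42, 5) = -42
n1.3 (Ravi): min(-37, -18) = -37
n1 (Jamal): max(13, -42, -37) = 13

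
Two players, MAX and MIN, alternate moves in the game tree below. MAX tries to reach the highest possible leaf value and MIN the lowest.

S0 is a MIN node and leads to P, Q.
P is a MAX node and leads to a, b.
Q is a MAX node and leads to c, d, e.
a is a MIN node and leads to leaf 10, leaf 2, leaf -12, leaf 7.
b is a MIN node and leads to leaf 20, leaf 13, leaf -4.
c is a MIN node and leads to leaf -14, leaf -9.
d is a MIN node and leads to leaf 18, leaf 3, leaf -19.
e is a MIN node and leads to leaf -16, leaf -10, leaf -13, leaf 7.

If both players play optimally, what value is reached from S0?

-14

a (MIN): min(10, 2, -12, 7) = -12
b (MIN): min(20, 13, -4) = -4
P (MAX): max(-12, -4) = -4
c (MIN): min(-14, -9) = -14
d (MIN): min(18, 3, -19) = -19
e (MIN): min(-16, -10, -13, 7) = -16
Q (MAX): max(-14, -19, -16) = -14
S0 (MIN): min(-4, -14) = -14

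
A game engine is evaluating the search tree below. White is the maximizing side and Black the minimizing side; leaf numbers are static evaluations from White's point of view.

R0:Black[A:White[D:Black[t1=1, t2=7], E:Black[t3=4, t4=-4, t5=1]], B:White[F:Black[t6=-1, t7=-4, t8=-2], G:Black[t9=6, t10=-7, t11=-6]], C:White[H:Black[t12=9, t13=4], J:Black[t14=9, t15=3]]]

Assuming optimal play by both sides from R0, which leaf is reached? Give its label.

D (Black): min(1, 7) = 1
E (Black): min(4, -4, 1) = -4
A (White): max(1, -4) = 1
F (Black): min(-1, -4, -2) = -4
G (Black): min(6, -7, -6) = -7
B (White): max(-4, -7) = -4
H (Black): min(9, 4) = 4
J (Black): min(9, 3) = 3
C (White): max(4, 3) = 4
R0 (Black): min(1, -4, 4) = -4
At R0, Black picks B (lowest: -4).
At B, White picks F (highest: -4).
At F, Black picks t7 (lowest: -4).
Terminal value -4.

t7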